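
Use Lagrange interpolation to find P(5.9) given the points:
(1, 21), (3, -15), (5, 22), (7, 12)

Lagrange interpolation formula:
P(x) = Σ yᵢ × Lᵢ(x)
where Lᵢ(x) = Π_{j≠i} (x - xⱼ)/(xᵢ - xⱼ)

L_0(5.9) = (5.9 - 3)/(1 - 3) × (5.9 - 5)/(1 - 5) × (5.9 - 7)/(1 - 7) = 0.059813
L_1(5.9) = (5.9 - 1)/(3 - 1) × (5.9 - 5)/(3 - 5) × (5.9 - 7)/(3 - 7) = -0.303188
L_2(5.9) = (5.9 - 1)/(5 - 1) × (5.9 - 3)/(5 - 3) × (5.9 - 7)/(5 - 7) = 0.976937
L_3(5.9) = (5.9 - 1)/(7 - 1) × (5.9 - 3)/(7 - 3) × (5.9 - 5)/(7 - 5) = 0.266438

P(5.9) = 21×L_0(5.9) + (-15)×L_1(5.9) + 22×L_2(5.9) + 12×L_3(5.9)
P(5.9) = 30.493750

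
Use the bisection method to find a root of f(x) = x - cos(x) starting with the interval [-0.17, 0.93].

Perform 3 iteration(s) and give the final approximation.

f(x) = x - cos(x)
Initial interval: [-0.17, 0.93]

Iteration 1:
  c_1 = (-0.170000 + 0.930000)/2 = 0.380000
  f(c_1) = f(0.380000) = -0.548665
  f(a) × f(c) ≥ 0, new interval: [0.380000, 0.930000]
Iteration 2:
  c_2 = (0.380000 + 0.930000)/2 = 0.655000
  f(c_2) = f(0.655000) = -0.138048
  f(a) × f(c) ≥ 0, new interval: [0.655000, 0.930000]
Iteration 3:
  c_3 = (0.655000 + 0.930000)/2 = 0.792500
  f(c_3) = f(0.792500) = 0.090433
  f(a) × f(c) < 0, new interval: [0.655000, 0.792500]

After 3 iteration(s), the approximation is c_3 = 0.792500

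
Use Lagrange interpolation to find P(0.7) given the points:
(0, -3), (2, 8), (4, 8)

Lagrange interpolation formula:
P(x) = Σ yᵢ × Lᵢ(x)
where Lᵢ(x) = Π_{j≠i} (x - xⱼ)/(xᵢ - xⱼ)

L_0(0.7) = (0.7 - 2)/(0 - 2) × (0.7 - 4)/(0 - 4) = 0.536250
L_1(0.7) = (0.7 - 0)/(2 - 0) × (0.7 - 4)/(2 - 4) = 0.577500
L_2(0.7) = (0.7 - 0)/(4 - 0) × (0.7 - 2)/(4 - 2) = -0.113750

P(0.7) = (-3)×L_0(0.7) + 8×L_1(0.7) + 8×L_2(0.7)
P(0.7) = 2.101250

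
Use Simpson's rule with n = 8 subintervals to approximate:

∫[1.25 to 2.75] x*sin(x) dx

f(x) = x*sin(x)
a = 1.25, b = 2.75, n = 8
h = (b - a)/n = 0.187500

Simpson's rule: (h/3)[f(x₀) + 4f(x₁) + 2f(x₂) + ... + f(xₙ)]

x_0 = 1.2500, f(x_0) = 1.186231, coefficient = 1
x_1 = 1.4375, f(x_1) = 1.424748, coefficient = 4
x_2 = 1.6250, f(x_2) = 1.622613, coefficient = 2
x_3 = 1.8125, f(x_3) = 1.759814, coefficient = 4
x_4 = 2.0000, f(x_4) = 1.818595, coefficient = 2
x_5 = 2.1875, f(x_5) = 1.784539, coefficient = 4
x_6 = 2.3750, f(x_6) = 1.647502, coefficient = 2
x_7 = 2.5625, f(x_7) = 1.402366, coefficient = 4
x_8 = 2.7500, f(x_8) = 1.049568, coefficient = 1

I ≈ (0.187500/3) × 37.899086 = 2.368693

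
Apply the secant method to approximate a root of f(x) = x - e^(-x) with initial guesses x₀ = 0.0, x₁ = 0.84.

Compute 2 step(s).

f(x) = x - e^(-x)
x₀ = 0.0, x₁ = 0.84

Secant formula: x_{n+1} = x_n - f(x_n)(x_n - x_{n-1})/(f(x_n) - f(x_{n-1}))

Iteration 1:
  f(0.000000) = -1.000000
  f(0.840000) = 0.408289
  x_2 = 0.840000 - 0.408289×(0.840000 - 0.000000)/(0.408289 - (-1.000000))
       = 0.596468
Iteration 2:
  f(0.840000) = 0.408289
  f(0.596468) = 0.045715
  x_3 = 0.596468 - 0.045715×(0.596468 - 0.840000)/(0.045715 - 0.408289)
       = 0.565763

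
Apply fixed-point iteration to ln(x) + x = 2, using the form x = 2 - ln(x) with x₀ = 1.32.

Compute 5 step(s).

Equation: ln(x) + x = 2
Fixed-point form: x = 2 - ln(x)
x₀ = 1.32

x_1 = g(1.320000) = 1.722368
x_2 = g(1.722368) = 1.456300
x_3 = g(1.456300) = 1.624101
x_4 = g(1.624101) = 1.515045
x_5 = g(1.515045) = 1.584555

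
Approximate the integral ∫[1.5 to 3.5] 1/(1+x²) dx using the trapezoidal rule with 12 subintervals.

f(x) = 1/(1+x²)
a = 1.5, b = 3.5, n = 12
h = (b - a)/n = 0.166667

Trapezoidal rule: (h/2)[f(x₀) + 2f(x₁) + 2f(x₂) + ... + f(xₙ)]

x_0 = 1.5000, f(x_0) = 0.307692, coefficient = 1
x_1 = 1.6667, f(x_1) = 0.264706, coefficient = 2
x_2 = 1.8333, f(x_2) = 0.229299, coefficient = 2
x_3 = 2.0000, f(x_3) = 0.200000, coefficient = 2
x_4 = 2.1667, f(x_4) = 0.175610, coefficient = 2
x_5 = 2.3333, f(x_5) = 0.155172, coefficient = 2
x_6 = 2.5000, f(x_6) = 0.137931, coefficient = 2
x_7 = 2.6667, f(x_7) = 0.123288, coefficient = 2
x_8 = 2.8333, f(x_8) = 0.110769, coefficient = 2
x_9 = 3.0000, f(x_9) = 0.100000, coefficient = 2
x_10 = 3.1667, f(x_10) = 0.090680, coefficient = 2
x_11 = 3.3333, f(x_11) = 0.082569, coefficient = 2
x_12 = 3.5000, f(x_12) = 0.075472, coefficient = 1

I ≈ (0.166667/2) × 3.723213 = 0.310268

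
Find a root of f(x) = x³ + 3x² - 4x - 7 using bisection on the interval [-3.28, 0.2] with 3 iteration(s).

f(x) = x³ + 3x² - 4x - 7
Initial interval: [-3.28, 0.2]

Iteration 1:
  c_1 = (-3.280000 + 0.200000)/2 = -1.540000
  f(c_1) = f(-1.540000) = 2.622536
  f(a) × f(c) ≥ 0, new interval: [-1.540000, 0.200000]
Iteration 2:
  c_2 = (-1.540000 + 0.200000)/2 = -0.670000
  f(c_2) = f(-0.670000) = -3.274063
  f(a) × f(c) < 0, new interval: [-1.540000, -0.670000]
Iteration 3:
  c_3 = (-1.540000 + (-0.670000))/2 = -1.105000
  f(c_3) = f(-1.105000) = -0.266158
  f(a) × f(c) < 0, new interval: [-1.540000, -1.105000]

After 3 iteration(s), the approximation is c_3 = -1.105000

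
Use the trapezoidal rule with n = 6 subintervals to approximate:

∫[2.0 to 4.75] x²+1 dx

f(x) = x²+1
a = 2.0, b = 4.75, n = 6
h = (b - a)/n = 0.458333

Trapezoidal rule: (h/2)[f(x₀) + 2f(x₁) + 2f(x₂) + ... + f(xₙ)]

x_0 = 2.0000, f(x_0) = 5.000000, coefficient = 1
x_1 = 2.4583, f(x_1) = 7.043403, coefficient = 2
x_2 = 2.9167, f(x_2) = 9.506944, coefficient = 2
x_3 = 3.3750, f(x_3) = 12.390625, coefficient = 2
x_4 = 3.8333, f(x_4) = 15.694444, coefficient = 2
x_5 = 4.2917, f(x_5) = 19.418403, coefficient = 2
x_6 = 4.7500, f(x_6) = 23.562500, coefficient = 1

I ≈ (0.458333/2) × 156.670139 = 35.903573
Exact value: 35.807292
Error: 0.096282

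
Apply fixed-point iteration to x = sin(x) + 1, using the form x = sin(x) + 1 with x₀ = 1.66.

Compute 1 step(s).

Equation: x = sin(x) + 1
Fixed-point form: x = sin(x) + 1
x₀ = 1.66

x_1 = g(1.660000) = 1.996024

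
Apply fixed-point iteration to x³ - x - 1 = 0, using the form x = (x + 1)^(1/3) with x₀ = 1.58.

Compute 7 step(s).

Equation: x³ - x - 1 = 0
Fixed-point form: x = (x + 1)^(1/3)
x₀ = 1.58

x_1 = g(1.580000) = 1.371534
x_2 = g(1.371534) = 1.333551
x_3 = g(1.333551) = 1.326394
x_4 = g(1.326394) = 1.325036
x_5 = g(1.325036) = 1.324778
x_6 = g(1.324778) = 1.324729
x_7 = g(1.324729) = 1.324720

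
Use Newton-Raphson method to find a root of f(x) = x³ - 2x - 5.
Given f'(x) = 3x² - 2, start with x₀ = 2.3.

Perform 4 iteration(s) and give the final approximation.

f(x) = x³ - 2x - 5
f'(x) = 3x² - 2
x₀ = 2.3

Newton-Raphson formula: x_{n+1} = x_n - f(x_n)/f'(x_n)

Iteration 1:
  f(2.300000) = 2.567000
  f'(2.300000) = 13.870000
  x_1 = 2.300000 - 2.567000/13.870000 = 2.114924
Iteration 2:
  f(2.114924) = 0.230006
  f'(2.114924) = 11.418714
  x_2 = 2.114924 - 0.230006/11.418714 = 2.094781
Iteration 3:
  f(2.094781) = 0.002566
  f'(2.094781) = 11.164327
  x_3 = 2.094781 - 0.002566/11.164327 = 2.094552
Iteration 4:
  f(2.094552) = 0.000000
  f'(2.094552) = 11.161438
  x_4 = 2.094552 - 0.000000/11.161438 = 2.094551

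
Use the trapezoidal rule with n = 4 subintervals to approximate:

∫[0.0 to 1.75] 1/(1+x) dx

f(x) = 1/(1+x)
a = 0.0, b = 1.75, n = 4
h = (b - a)/n = 0.437500

Trapezoidal rule: (h/2)[f(x₀) + 2f(x₁) + 2f(x₂) + ... + f(xₙ)]

x_0 = 0.0000, f(x_0) = 1.000000, coefficient = 1
x_1 = 0.4375, f(x_1) = 0.695652, coefficient = 2
x_2 = 0.8750, f(x_2) = 0.533333, coefficient = 2
x_3 = 1.3125, f(x_3) = 0.432432, coefficient = 2
x_4 = 1.7500, f(x_4) = 0.363636, coefficient = 1

I ≈ (0.437500/2) × 4.686472 = 1.025166
Exact value: 1.011601
Error: 0.013565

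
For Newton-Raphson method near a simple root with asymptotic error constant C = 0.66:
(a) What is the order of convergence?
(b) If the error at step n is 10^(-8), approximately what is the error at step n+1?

(a) Newton-Raphson has quadratic (order 2) convergence near simple roots.
    This means |e_{n+1}| ≈ C|e_n|².

(b) With |e_n| = 10^(-8) and C = 0.66:
    |e_{n+1}| ≈ 0.66 × (10^(-8))² = 0.66 × 10^(-16)

(a) 2 (quadratic); (b) |e_{n+1}| ≈ 6.600e-17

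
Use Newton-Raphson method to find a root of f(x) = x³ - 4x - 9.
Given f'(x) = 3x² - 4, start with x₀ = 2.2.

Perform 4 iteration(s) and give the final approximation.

f(x) = x³ - 4x - 9
f'(x) = 3x² - 4
x₀ = 2.2

Newton-Raphson formula: x_{n+1} = x_n - f(x_n)/f'(x_n)

Iteration 1:
  f(2.200000) = -7.152000
  f'(2.200000) = 10.520000
  x_1 = 2.200000 - (-7.152000)/10.520000 = 2.879848
Iteration 2:
  f(2.879848) = 3.364696
  f'(2.879848) = 20.880572
  x_2 = 2.879848 - 3.364696/20.880572 = 2.718708
Iteration 3:
  f(2.718708) = 0.220151
  f'(2.718708) = 18.174118
  x_3 = 2.718708 - 0.220151/18.174118 = 2.706594
Iteration 4:
  f(2.706594) = 0.001195
  f'(2.706594) = 17.976960
  x_4 = 2.706594 - 0.001195/17.976960 = 2.706528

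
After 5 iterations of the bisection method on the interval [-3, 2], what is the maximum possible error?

Bisection error bound: |error| ≤ (b-a)/2^n
|error| ≤ (2 - (-3))/2^5 = 5/2^5
|error| ≤ 0.1562500000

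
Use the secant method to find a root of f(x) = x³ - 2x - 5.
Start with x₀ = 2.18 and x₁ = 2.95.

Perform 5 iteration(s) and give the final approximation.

f(x) = x³ - 2x - 5
x₀ = 2.18, x₁ = 2.95

Secant formula: x_{n+1} = x_n - f(x_n)(x_n - x_{n-1})/(f(x_n) - f(x_{n-1}))

Iteration 1:
  f(2.180000) = 1.000232
  f(2.950000) = 14.772375
  x_2 = 2.950000 - 14.772375×(2.950000 - 2.180000)/(14.772375 - 1.000232)
       = 2.124077
Iteration 2:
  f(2.950000) = 14.772375
  f(2.124077) = 0.335052
  x_3 = 2.124077 - 0.335052×(2.124077 - 2.950000)/(0.335052 - 14.772375)
       = 2.104910
Iteration 3:
  f(2.124077) = 0.335052
  f(2.104910) = 0.116287
  x_4 = 2.104910 - 0.116287×(2.104910 - 2.124077)/(0.116287 - 0.335052)
       = 2.094721
Iteration 4:
  f(2.104910) = 0.116287
  f(2.094721) = 0.001891
  x_5 = 2.094721 - 0.001891×(2.094721 - 2.104910)/(0.001891 - 0.116287)
       = 2.094552
Iteration 5:
  f(2.094721) = 0.001891
  f(2.094552) = 0.000011
  x_6 = 2.094552 - 0.000011×(2.094552 - 2.094721)/(0.000011 - 0.001891)
       = 2.094551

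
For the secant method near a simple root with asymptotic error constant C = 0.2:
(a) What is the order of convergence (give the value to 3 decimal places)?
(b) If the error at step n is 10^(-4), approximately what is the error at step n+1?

(a) Secant method has superlinear convergence with order φ = (1+√5)/2 ≈ 1.618.
    This means |e_{n+1}| ≈ C|e_n|^1.618.

(b) With |e_n| = 10^(-4) and C = 0.2:
    |e_{n+1}| ≈ 0.2 × (10^(-4))^1.618 = 0.2 × 10^(-6.47)

(a) ≈ 1.618 (golden ratio); (b) |e_{n+1}| ≈ 6.744e-08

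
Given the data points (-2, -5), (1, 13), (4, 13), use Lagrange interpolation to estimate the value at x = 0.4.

Lagrange interpolation formula:
P(x) = Σ yᵢ × Lᵢ(x)
where Lᵢ(x) = Π_{j≠i} (x - xⱼ)/(xᵢ - xⱼ)

L_0(0.4) = (0.4 - 1)/(-2 - 1) × (0.4 - 4)/(-2 - 4) = 0.120000
L_1(0.4) = (0.4 - (-2))/(1 - (-2)) × (0.4 - 4)/(1 - 4) = 0.960000
L_2(0.4) = (0.4 - (-2))/(4 - (-2)) × (0.4 - 1)/(4 - 1) = -0.080000

P(0.4) = (-5)×L_0(0.4) + 13×L_1(0.4) + 13×L_2(0.4)
P(0.4) = 10.840000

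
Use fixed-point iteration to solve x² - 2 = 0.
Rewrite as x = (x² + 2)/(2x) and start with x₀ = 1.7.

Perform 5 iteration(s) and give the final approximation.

Equation: x² - 2 = 0
Fixed-point form: x = (x² + 2)/(2x)
x₀ = 1.7

x_1 = g(1.700000) = 1.438235
x_2 = g(1.438235) = 1.414414
x_3 = g(1.414414) = 1.414214
x_4 = g(1.414214) = 1.414214
x_5 = g(1.414214) = 1.414214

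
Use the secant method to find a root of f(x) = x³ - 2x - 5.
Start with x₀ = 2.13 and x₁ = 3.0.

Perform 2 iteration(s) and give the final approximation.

f(x) = x³ - 2x - 5
x₀ = 2.13, x₁ = 3.0

Secant formula: x_{n+1} = x_n - f(x_n)(x_n - x_{n-1})/(f(x_n) - f(x_{n-1}))

Iteration 1:
  f(2.130000) = 0.403597
  f(3.000000) = 16.000000
  x_2 = 3.000000 - 16.000000×(3.000000 - 2.130000)/(16.000000 - 0.403597)
       = 2.107487
Iteration 2:
  f(3.000000) = 16.000000
  f(2.107487) = 0.145427
  x_3 = 2.107487 - 0.145427×(2.107487 - 3.000000)/(0.145427 - 16.000000)
       = 2.099300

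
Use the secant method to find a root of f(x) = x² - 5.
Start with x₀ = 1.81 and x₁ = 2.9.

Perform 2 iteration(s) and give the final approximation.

f(x) = x² - 5
x₀ = 1.81, x₁ = 2.9

Secant formula: x_{n+1} = x_n - f(x_n)(x_n - x_{n-1})/(f(x_n) - f(x_{n-1}))

Iteration 1:
  f(1.810000) = -1.723900
  f(2.900000) = 3.410000
  x_2 = 2.900000 - 3.410000×(2.900000 - 1.810000)/(3.410000 - (-1.723900))
       = 2.176008
Iteration 2:
  f(2.900000) = 3.410000
  f(2.176008) = -0.264987
  x_3 = 2.176008 - (-0.264987)×(2.176008 - 2.900000)/(-0.264987 - 3.410000)
       = 2.228212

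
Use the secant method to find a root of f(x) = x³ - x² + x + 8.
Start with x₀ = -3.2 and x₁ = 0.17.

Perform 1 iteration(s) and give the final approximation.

f(x) = x³ - x² + x + 8
x₀ = -3.2, x₁ = 0.17

Secant formula: x_{n+1} = x_n - f(x_n)(x_n - x_{n-1})/(f(x_n) - f(x_{n-1}))

Iteration 1:
  f(-3.200000) = -38.208000
  f(0.170000) = 8.146013
  x_2 = 0.170000 - 8.146013×(0.170000 - (-3.200000))/(8.146013 - (-38.208000))
       = -0.422226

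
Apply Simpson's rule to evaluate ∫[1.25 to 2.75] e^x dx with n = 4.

f(x) = e^x
a = 1.25, b = 2.75, n = 4
h = (b - a)/n = 0.375000

Simpson's rule: (h/3)[f(x₀) + 4f(x₁) + 2f(x₂) + ... + f(xₙ)]

x_0 = 1.2500, f(x_0) = 3.490343, coefficient = 1
x_1 = 1.6250, f(x_1) = 5.078419, coefficient = 4
x_2 = 2.0000, f(x_2) = 7.389056, coefficient = 2
x_3 = 2.3750, f(x_3) = 10.751013, coefficient = 4
x_4 = 2.7500, f(x_4) = 15.642632, coefficient = 1

I ≈ (0.375000/3) × 97.228816 = 12.153602
Exact value: 12.152289
Error: 0.001313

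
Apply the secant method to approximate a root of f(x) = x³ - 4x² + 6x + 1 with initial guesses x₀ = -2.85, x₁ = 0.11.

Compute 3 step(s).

f(x) = x³ - 4x² + 6x + 1
x₀ = -2.85, x₁ = 0.11

Secant formula: x_{n+1} = x_n - f(x_n)(x_n - x_{n-1})/(f(x_n) - f(x_{n-1}))

Iteration 1:
  f(-2.850000) = -71.739125
  f(0.110000) = 1.612931
  x_2 = 0.110000 - 1.612931×(0.110000 - (-2.850000))/(1.612931 - (-71.739125))
       = 0.044913
Iteration 2:
  f(0.110000) = 1.612931
  f(0.044913) = 1.261499
  x_3 = 0.044913 - 1.261499×(0.044913 - 0.110000)/(1.261499 - 1.612931)
       = -0.188724
Iteration 3:
  f(0.044913) = 1.261499
  f(-0.188724) = -0.281531
  x_4 = -0.188724 - (-0.281531)×(-0.188724 - 0.044913)/(-0.281531 - 1.261499)
       = -0.146096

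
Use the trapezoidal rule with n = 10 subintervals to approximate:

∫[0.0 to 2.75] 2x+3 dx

f(x) = 2x+3
a = 0.0, b = 2.75, n = 10
h = (b - a)/n = 0.275000

Trapezoidal rule: (h/2)[f(x₀) + 2f(x₁) + 2f(x₂) + ... + f(xₙ)]

x_0 = 0.0000, f(x_0) = 3.000000, coefficient = 1
x_1 = 0.2750, f(x_1) = 3.550000, coefficient = 2
x_2 = 0.5500, f(x_2) = 4.100000, coefficient = 2
x_3 = 0.8250, f(x_3) = 4.650000, coefficient = 2
x_4 = 1.1000, f(x_4) = 5.200000, coefficient = 2
x_5 = 1.3750, f(x_5) = 5.750000, coefficient = 2
x_6 = 1.6500, f(x_6) = 6.300000, coefficient = 2
x_7 = 1.9250, f(x_7) = 6.850000, coefficient = 2
x_8 = 2.2000, f(x_8) = 7.400000, coefficient = 2
x_9 = 2.4750, f(x_9) = 7.950000, coefficient = 2
x_10 = 2.7500, f(x_10) = 8.500000, coefficient = 1

I ≈ (0.275000/2) × 115.000000 = 15.812500
Exact value: 15.812500
Error: 0.000000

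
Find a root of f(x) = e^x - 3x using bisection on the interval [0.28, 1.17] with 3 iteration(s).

f(x) = e^x - 3x
Initial interval: [0.28, 1.17]

Iteration 1:
  c_1 = (0.280000 + 1.170000)/2 = 0.725000
  f(c_1) = f(0.725000) = -0.110269
  f(a) × f(c) < 0, new interval: [0.280000, 0.725000]
Iteration 2:
  c_2 = (0.280000 + 0.725000)/2 = 0.502500
  f(c_2) = f(0.502500) = 0.145348
  f(a) × f(c) ≥ 0, new interval: [0.502500, 0.725000]
Iteration 3:
  c_3 = (0.502500 + 0.725000)/2 = 0.613750
  f(c_3) = f(0.613750) = 0.006096
  f(a) × f(c) ≥ 0, new interval: [0.613750, 0.725000]

After 3 iteration(s), the approximation is c_3 = 0.613750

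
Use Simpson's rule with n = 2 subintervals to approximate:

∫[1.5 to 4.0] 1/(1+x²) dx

f(x) = 1/(1+x²)
a = 1.5, b = 4.0, n = 2
h = (b - a)/n = 1.250000

Simpson's rule: (h/3)[f(x₀) + 4f(x₁) + 2f(x₂) + ... + f(xₙ)]

x_0 = 1.5000, f(x_0) = 0.307692, coefficient = 1
x_1 = 2.7500, f(x_1) = 0.116788, coefficient = 4
x_2 = 4.0000, f(x_2) = 0.058824, coefficient = 1

I ≈ (1.250000/3) × 0.833669 = 0.347362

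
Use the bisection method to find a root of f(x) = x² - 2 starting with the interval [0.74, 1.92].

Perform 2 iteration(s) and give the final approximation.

f(x) = x² - 2
Initial interval: [0.74, 1.92]

Iteration 1:
  c_1 = (0.740000 + 1.920000)/2 = 1.330000
  f(c_1) = f(1.330000) = -0.231100
  f(a) × f(c) ≥ 0, new interval: [1.330000, 1.920000]
Iteration 2:
  c_2 = (1.330000 + 1.920000)/2 = 1.625000
  f(c_2) = f(1.625000) = 0.640625
  f(a) × f(c) < 0, new interval: [1.330000, 1.625000]

After 2 iteration(s), the approximation is c_2 = 1.625000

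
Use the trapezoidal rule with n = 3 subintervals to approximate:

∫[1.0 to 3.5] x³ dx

f(x) = x³
a = 1.0, b = 3.5, n = 3
h = (b - a)/n = 0.833333

Trapezoidal rule: (h/2)[f(x₀) + 2f(x₁) + 2f(x₂) + ... + f(xₙ)]

x_0 = 1.0000, f(x_0) = 1.000000, coefficient = 1
x_1 = 1.8333, f(x_1) = 6.162037, coefficient = 2
x_2 = 2.6667, f(x_2) = 18.962963, coefficient = 2
x_3 = 3.5000, f(x_3) = 42.875000, coefficient = 1

I ≈ (0.833333/2) × 94.125000 = 39.218750
Exact value: 37.265625
Error: 1.953125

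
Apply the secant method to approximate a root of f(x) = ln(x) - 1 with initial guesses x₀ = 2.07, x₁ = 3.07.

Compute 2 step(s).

f(x) = ln(x) - 1
x₀ = 2.07, x₁ = 3.07

Secant formula: x_{n+1} = x_n - f(x_n)(x_n - x_{n-1})/(f(x_n) - f(x_{n-1}))

Iteration 1:
  f(2.070000) = -0.272451
  f(3.070000) = 0.121678
  x_2 = 3.070000 - 0.121678×(3.070000 - 2.070000)/(0.121678 - (-0.272451))
       = 2.761275
Iteration 2:
  f(3.070000) = 0.121678
  f(2.761275) = 0.015692
  x_3 = 2.761275 - 0.015692×(2.761275 - 3.070000)/(0.015692 - 0.121678)
       = 2.715564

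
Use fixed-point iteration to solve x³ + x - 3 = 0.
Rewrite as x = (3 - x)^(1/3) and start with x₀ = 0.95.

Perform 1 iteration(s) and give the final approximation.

Equation: x³ + x - 3 = 0
Fixed-point form: x = (3 - x)^(1/3)
x₀ = 0.95

x_1 = g(0.950000) = 1.270334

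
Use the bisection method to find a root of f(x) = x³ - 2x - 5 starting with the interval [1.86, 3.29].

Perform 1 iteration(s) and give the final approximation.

f(x) = x³ - 2x - 5
Initial interval: [1.86, 3.29]

Iteration 1:
  c_1 = (1.860000 + 3.290000)/2 = 2.575000
  f(c_1) = f(2.575000) = 6.923859
  f(a) × f(c) < 0, new interval: [1.860000, 2.575000]

After 1 iteration(s), the approximation is c_1 = 2.575000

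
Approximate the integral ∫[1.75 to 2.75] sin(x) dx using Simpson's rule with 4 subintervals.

f(x) = sin(x)
a = 1.75, b = 2.75, n = 4
h = (b - a)/n = 0.250000

Simpson's rule: (h/3)[f(x₀) + 4f(x₁) + 2f(x₂) + ... + f(xₙ)]

x_0 = 1.7500, f(x_0) = 0.983986, coefficient = 1
x_1 = 2.0000, f(x_1) = 0.909297, coefficient = 4
x_2 = 2.2500, f(x_2) = 0.778073, coefficient = 2
x_3 = 2.5000, f(x_3) = 0.598472, coefficient = 4
x_4 = 2.7500, f(x_4) = 0.381661, coefficient = 1

I ≈ (0.250000/3) × 8.952872 = 0.746073
Exact value: 0.746056
Error: 0.000016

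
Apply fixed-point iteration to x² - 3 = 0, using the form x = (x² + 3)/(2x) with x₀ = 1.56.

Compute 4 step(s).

Equation: x² - 3 = 0
Fixed-point form: x = (x² + 3)/(2x)
x₀ = 1.56

x_1 = g(1.560000) = 1.741538
x_2 = g(1.741538) = 1.732077
x_3 = g(1.732077) = 1.732051
x_4 = g(1.732051) = 1.732051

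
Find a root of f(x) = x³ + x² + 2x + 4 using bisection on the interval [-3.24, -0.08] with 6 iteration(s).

f(x) = x³ + x² + 2x + 4
Initial interval: [-3.24, -0.08]

Iteration 1:
  c_1 = (-3.240000 + (-0.080000))/2 = -1.660000
  f(c_1) = f(-1.660000) = -1.138696
  f(a) × f(c) ≥ 0, new interval: [-1.660000, -0.080000]
Iteration 2:
  c_2 = (-1.660000 + (-0.080000))/2 = -0.870000
  f(c_2) = f(-0.870000) = 2.358397
  f(a) × f(c) < 0, new interval: [-1.660000, -0.870000]
Iteration 3:
  c_3 = (-1.660000 + (-0.870000))/2 = -1.265000
  f(c_3) = f(-1.265000) = 1.045940
  f(a) × f(c) < 0, new interval: [-1.660000, -1.265000]
Iteration 4:
  c_4 = (-1.660000 + (-1.265000))/2 = -1.462500
  f(c_4) = f(-1.462500) = 0.085756
  f(a) × f(c) < 0, new interval: [-1.660000, -1.462500]
Iteration 5:
  c_5 = (-1.660000 + (-1.462500))/2 = -1.561250
  f(c_5) = f(-1.561250) = -0.490548
  f(a) × f(c) ≥ 0, new interval: [-1.561250, -1.462500]
Iteration 6:
  c_6 = (-1.561250 + (-1.462500))/2 = -1.511875
  f(c_6) = f(-1.511875) = -0.193776
  f(a) × f(c) ≥ 0, new interval: [-1.511875, -1.462500]

After 6 iteration(s), the approximation is c_6 = -1.511875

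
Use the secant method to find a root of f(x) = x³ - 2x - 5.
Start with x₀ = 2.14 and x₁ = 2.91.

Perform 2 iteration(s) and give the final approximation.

f(x) = x³ - 2x - 5
x₀ = 2.14, x₁ = 2.91

Secant formula: x_{n+1} = x_n - f(x_n)(x_n - x_{n-1})/(f(x_n) - f(x_{n-1}))

Iteration 1:
  f(2.140000) = 0.520344
  f(2.910000) = 13.822171
  x_2 = 2.910000 - 13.822171×(2.910000 - 2.140000)/(13.822171 - 0.520344)
       = 2.109879
Iteration 2:
  f(2.910000) = 13.822171
  f(2.109879) = 0.172557
  x_3 = 2.109879 - 0.172557×(2.109879 - 2.910000)/(0.172557 - 13.822171)
       = 2.099764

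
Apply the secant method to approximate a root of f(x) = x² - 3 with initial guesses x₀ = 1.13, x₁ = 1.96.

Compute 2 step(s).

f(x) = x² - 3
x₀ = 1.13, x₁ = 1.96

Secant formula: x_{n+1} = x_n - f(x_n)(x_n - x_{n-1})/(f(x_n) - f(x_{n-1}))

Iteration 1:
  f(1.130000) = -1.723100
  f(1.960000) = 0.841600
  x_2 = 1.960000 - 0.841600×(1.960000 - 1.130000)/(0.841600 - (-1.723100))
       = 1.687638
Iteration 2:
  f(1.960000) = 0.841600
  f(1.687638) = -0.151880
  x_3 = 1.687638 - (-0.151880)×(1.687638 - 1.960000)/(-0.151880 - 0.841600)
       = 1.729275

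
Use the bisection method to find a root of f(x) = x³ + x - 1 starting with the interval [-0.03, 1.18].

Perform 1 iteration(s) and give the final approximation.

f(x) = x³ + x - 1
Initial interval: [-0.03, 1.18]

Iteration 1:
  c_1 = (-0.030000 + 1.180000)/2 = 0.575000
  f(c_1) = f(0.575000) = -0.234891
  f(a) × f(c) ≥ 0, new interval: [0.575000, 1.180000]

After 1 iteration(s), the approximation is c_1 = 0.575000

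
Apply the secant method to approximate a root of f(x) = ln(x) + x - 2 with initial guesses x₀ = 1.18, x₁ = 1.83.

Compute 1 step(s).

f(x) = ln(x) + x - 2
x₀ = 1.18, x₁ = 1.83

Secant formula: x_{n+1} = x_n - f(x_n)(x_n - x_{n-1})/(f(x_n) - f(x_{n-1}))

Iteration 1:
  f(1.180000) = -0.654486
  f(1.830000) = 0.434316
  x_2 = 1.830000 - 0.434316×(1.830000 - 1.180000)/(0.434316 - (-0.654486))
       = 1.570719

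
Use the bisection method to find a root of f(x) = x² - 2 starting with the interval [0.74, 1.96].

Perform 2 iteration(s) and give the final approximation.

f(x) = x² - 2
Initial interval: [0.74, 1.96]

Iteration 1:
  c_1 = (0.740000 + 1.960000)/2 = 1.350000
  f(c_1) = f(1.350000) = -0.177500
  f(a) × f(c) ≥ 0, new interval: [1.350000, 1.960000]
Iteration 2:
  c_2 = (1.350000 + 1.960000)/2 = 1.655000
  f(c_2) = f(1.655000) = 0.739025
  f(a) × f(c) < 0, new interval: [1.350000, 1.655000]

After 2 iteration(s), the approximation is c_2 = 1.655000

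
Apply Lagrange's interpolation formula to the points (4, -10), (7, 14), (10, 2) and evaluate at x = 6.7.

Lagrange interpolation formula:
P(x) = Σ yᵢ × Lᵢ(x)
where Lᵢ(x) = Π_{j≠i} (x - xⱼ)/(xᵢ - xⱼ)

L_0(6.7) = (6.7 - 7)/(4 - 7) × (6.7 - 10)/(4 - 10) = 0.055000
L_1(6.7) = (6.7 - 4)/(7 - 4) × (6.7 - 10)/(7 - 10) = 0.990000
L_2(6.7) = (6.7 - 4)/(10 - 4) × (6.7 - 7)/(10 - 7) = -0.045000

P(6.7) = (-10)×L_0(6.7) + 14×L_1(6.7) + 2×L_2(6.7)
P(6.7) = 13.220000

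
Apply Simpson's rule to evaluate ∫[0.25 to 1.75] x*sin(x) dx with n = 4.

f(x) = x*sin(x)
a = 0.25, b = 1.75, n = 4
h = (b - a)/n = 0.375000

Simpson's rule: (h/3)[f(x₀) + 4f(x₁) + 2f(x₂) + ... + f(xₙ)]

x_0 = 0.2500, f(x_0) = 0.061851, coefficient = 1
x_1 = 0.6250, f(x_1) = 0.365686, coefficient = 4
x_2 = 1.0000, f(x_2) = 0.841471, coefficient = 2
x_3 = 1.3750, f(x_3) = 1.348728, coefficient = 4
x_4 = 1.7500, f(x_4) = 1.721975, coefficient = 1

I ≈ (0.375000/3) × 10.324423 = 1.290553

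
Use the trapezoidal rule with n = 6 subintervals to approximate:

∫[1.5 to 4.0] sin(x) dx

f(x) = sin(x)
a = 1.5, b = 4.0, n = 6
h = (b - a)/n = 0.416667

Trapezoidal rule: (h/2)[f(x₀) + 2f(x₁) + 2f(x₂) + ... + f(xₙ)]

x_0 = 1.5000, f(x_0) = 0.997495, coefficient = 1
x_1 = 1.9167, f(x_1) = 0.940781, coefficient = 2
x_2 = 2.3333, f(x_2) = 0.723086, coefficient = 2
x_3 = 2.7500, f(x_3) = 0.381661, coefficient = 2
x_4 = 3.1667, f(x_4) = -0.025071, coefficient = 2
x_5 = 3.5833, f(x_5) = -0.427514, coefficient = 2
x_6 = 4.0000, f(x_6) = -0.756802, coefficient = 1

I ≈ (0.416667/2) × 3.426578 = 0.713870
Exact value: 0.724381
Error: 0.010510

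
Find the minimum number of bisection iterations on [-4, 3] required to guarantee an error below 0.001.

We need (b-a)/2^n ≤ 0.001
(3 - (-4))/2^n ≤ 0.001
7/2^n ≤ 0.001
2^n ≥ 7000
n ≥ log₂(7000) = 12.77
n ≥ 13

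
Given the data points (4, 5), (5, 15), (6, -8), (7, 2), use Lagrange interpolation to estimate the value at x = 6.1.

Lagrange interpolation formula:
P(x) = Σ yᵢ × Lᵢ(x)
where Lᵢ(x) = Π_{j≠i} (x - xⱼ)/(xᵢ - xⱼ)

L_0(6.1) = (6.1 - 5)/(4 - 5) × (6.1 - 6)/(4 - 6) × (6.1 - 7)/(4 - 7) = 0.016500
L_1(6.1) = (6.1 - 4)/(5 - 4) × (6.1 - 6)/(5 - 6) × (6.1 - 7)/(5 - 7) = -0.094500
L_2(6.1) = (6.1 - 4)/(6 - 4) × (6.1 - 5)/(6 - 5) × (6.1 - 7)/(6 - 7) = 1.039500
L_3(6.1) = (6.1 - 4)/(7 - 4) × (6.1 - 5)/(7 - 5) × (6.1 - 6)/(7 - 6) = 0.038500

P(6.1) = 5×L_0(6.1) + 15×L_1(6.1) + (-8)×L_2(6.1) + 2×L_3(6.1)
P(6.1) = -9.574000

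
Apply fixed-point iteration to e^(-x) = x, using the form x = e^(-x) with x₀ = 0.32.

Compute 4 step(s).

Equation: e^(-x) = x
Fixed-point form: x = e^(-x)
x₀ = 0.32

x_1 = g(0.320000) = 0.726149
x_2 = g(0.726149) = 0.483768
x_3 = g(0.483768) = 0.616456
x_4 = g(0.616456) = 0.539854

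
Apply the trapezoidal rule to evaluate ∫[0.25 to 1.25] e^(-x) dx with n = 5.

f(x) = e^(-x)
a = 0.25, b = 1.25, n = 5
h = (b - a)/n = 0.200000

Trapezoidal rule: (h/2)[f(x₀) + 2f(x₁) + 2f(x₂) + ... + f(xₙ)]

x_0 = 0.2500, f(x_0) = 0.778801, coefficient = 1
x_1 = 0.4500, f(x_1) = 0.637628, coefficient = 2
x_2 = 0.6500, f(x_2) = 0.522046, coefficient = 2
x_3 = 0.8500, f(x_3) = 0.427415, coefficient = 2
x_4 = 1.0500, f(x_4) = 0.349938, coefficient = 2
x_5 = 1.2500, f(x_5) = 0.286505, coefficient = 1

I ≈ (0.200000/2) × 4.939359 = 0.493936
Exact value: 0.492296
Error: 0.001640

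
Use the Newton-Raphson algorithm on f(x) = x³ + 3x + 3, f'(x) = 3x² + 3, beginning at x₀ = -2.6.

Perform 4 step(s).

f(x) = x³ + 3x + 3
f'(x) = 3x² + 3
x₀ = -2.6

Newton-Raphson formula: x_{n+1} = x_n - f(x_n)/f'(x_n)

Iteration 1:
  f(-2.600000) = -22.376000
  f'(-2.600000) = 23.280000
  x_1 = -2.600000 - (-22.376000)/23.280000 = -1.638832
Iteration 2:
  f(-1.638832) = -6.318018
  f'(-1.638832) = 11.057307
  x_2 = -1.638832 - (-6.318018)/11.057307 = -1.067443
Iteration 3:
  f(-1.067443) = -1.418611
  f'(-1.067443) = 6.418304
  x_3 = -1.067443 - (-1.418611)/6.418304 = -0.846417
Iteration 4:
  f(-0.846417) = -0.145644
  f'(-0.846417) = 5.149267
  x_4 = -0.846417 - (-0.145644)/5.149267 = -0.818133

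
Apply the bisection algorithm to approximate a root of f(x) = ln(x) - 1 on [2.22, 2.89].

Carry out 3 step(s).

f(x) = ln(x) - 1
Initial interval: [2.22, 2.89]

Iteration 1:
  c_1 = (2.220000 + 2.890000)/2 = 2.555000
  f(c_1) = f(2.555000) = -0.061948
  f(a) × f(c) ≥ 0, new interval: [2.555000, 2.890000]
Iteration 2:
  c_2 = (2.555000 + 2.890000)/2 = 2.722500
  f(c_2) = f(2.722500) = 0.001551
  f(a) × f(c) < 0, new interval: [2.555000, 2.722500]
Iteration 3:
  c_3 = (2.555000 + 2.722500)/2 = 2.638750
  f(c_3) = f(2.638750) = -0.029695
  f(a) × f(c) ≥ 0, new interval: [2.638750, 2.722500]

After 3 iteration(s), the approximation is c_3 = 2.638750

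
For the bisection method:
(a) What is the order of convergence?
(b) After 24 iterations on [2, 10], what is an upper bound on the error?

(a) Bisection has linear (order 1) convergence; the error is halved each step.

(b) Error bound = (b-a)/2^n = (10 - 2)/2^{24}
    = 8/2^{24}

(a) 1 (linear); (b) error ≤ 4.77e-07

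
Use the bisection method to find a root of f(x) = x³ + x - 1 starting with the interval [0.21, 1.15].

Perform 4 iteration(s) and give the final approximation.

f(x) = x³ + x - 1
Initial interval: [0.21, 1.15]

Iteration 1:
  c_1 = (0.210000 + 1.150000)/2 = 0.680000
  f(c_1) = f(0.680000) = -0.005568
  f(a) × f(c) ≥ 0, new interval: [0.680000, 1.150000]
Iteration 2:
  c_2 = (0.680000 + 1.150000)/2 = 0.915000
  f(c_2) = f(0.915000) = 0.681061
  f(a) × f(c) < 0, new interval: [0.680000, 0.915000]
Iteration 3:
  c_3 = (0.680000 + 0.915000)/2 = 0.797500
  f(c_3) = f(0.797500) = 0.304715
  f(a) × f(c) < 0, new interval: [0.680000, 0.797500]
Iteration 4:
  c_4 = (0.680000 + 0.797500)/2 = 0.738750
  f(c_4) = f(0.738750) = 0.141924
  f(a) × f(c) < 0, new interval: [0.680000, 0.738750]

After 4 iteration(s), the approximation is c_4 = 0.738750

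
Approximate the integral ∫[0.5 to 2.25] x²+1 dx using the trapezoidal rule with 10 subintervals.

f(x) = x²+1
a = 0.5, b = 2.25, n = 10
h = (b - a)/n = 0.175000

Trapezoidal rule: (h/2)[f(x₀) + 2f(x₁) + 2f(x₂) + ... + f(xₙ)]

x_0 = 0.5000, f(x_0) = 1.250000, coefficient = 1
x_1 = 0.6750, f(x_1) = 1.455625, coefficient = 2
x_2 = 0.8500, f(x_2) = 1.722500, coefficient = 2
x_3 = 1.0250, f(x_3) = 2.050625, coefficient = 2
x_4 = 1.2000, f(x_4) = 2.440000, coefficient = 2
x_5 = 1.3750, f(x_5) = 2.890625, coefficient = 2
x_6 = 1.5500, f(x_6) = 3.402500, coefficient = 2
x_7 = 1.7250, f(x_7) = 3.975625, coefficient = 2
x_8 = 1.9000, f(x_8) = 4.610000, coefficient = 2
x_9 = 2.0750, f(x_9) = 5.305625, coefficient = 2
x_10 = 2.2500, f(x_10) = 6.062500, coefficient = 1

I ≈ (0.175000/2) × 63.018750 = 5.514141
Exact value: 5.505208
Error: 0.008932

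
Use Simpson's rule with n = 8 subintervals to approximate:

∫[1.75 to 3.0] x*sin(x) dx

f(x) = x*sin(x)
a = 1.75, b = 3.0, n = 8
h = (b - a)/n = 0.156250

Simpson's rule: (h/3)[f(x₀) + 4f(x₁) + 2f(x₂) + ... + f(xₙ)]

x_0 = 1.7500, f(x_0) = 1.721975, coefficient = 1
x_1 = 1.9062, f(x_1) = 1.799998, coefficient = 4
x_2 = 2.0625, f(x_2) = 1.818155, coefficient = 2
x_3 = 2.2188, f(x_3) = 1.769055, coefficient = 4
x_4 = 2.3750, f(x_4) = 1.647502, coefficient = 2
x_5 = 2.5312, f(x_5) = 1.450782, coefficient = 4
x_6 = 2.6875, f(x_6) = 1.178864, coefficient = 2
x_7 = 2.8438, f(x_7) = 0.834523, coefficient = 4
x_8 = 3.0000, f(x_8) = 0.423360, coefficient = 1

I ≈ (0.156250/3) × 34.851805 = 1.815198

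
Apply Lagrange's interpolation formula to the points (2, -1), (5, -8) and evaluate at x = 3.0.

Lagrange interpolation formula:
P(x) = Σ yᵢ × Lᵢ(x)
where Lᵢ(x) = Π_{j≠i} (x - xⱼ)/(xᵢ - xⱼ)

L_0(3.0) = (3.0 - 5)/(2 - 5) = 0.666667
L_1(3.0) = (3.0 - 2)/(5 - 2) = 0.333333

P(3.0) = (-1)×L_0(3.0) + (-8)×L_1(3.0)
P(3.0) = -3.333333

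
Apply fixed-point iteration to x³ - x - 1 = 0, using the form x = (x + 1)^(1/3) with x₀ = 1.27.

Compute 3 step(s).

Equation: x³ - x - 1 = 0
Fixed-point form: x = (x + 1)^(1/3)
x₀ = 1.27

x_1 = g(1.270000) = 1.314242
x_2 = g(1.314242) = 1.322725
x_3 = g(1.322725) = 1.324339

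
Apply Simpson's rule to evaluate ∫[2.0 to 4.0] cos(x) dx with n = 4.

f(x) = cos(x)
a = 2.0, b = 4.0, n = 4
h = (b - a)/n = 0.500000

Simpson's rule: (h/3)[f(x₀) + 4f(x₁) + 2f(x₂) + ... + f(xₙ)]

x_0 = 2.0000, f(x_0) = -0.416147, coefficient = 1
x_1 = 2.5000, f(x_1) = -0.801144, coefficient = 4
x_2 = 3.0000, f(x_2) = -0.989992, coefficient = 2
x_3 = 3.5000, f(x_3) = -0.936457, coefficient = 4
x_4 = 4.0000, f(x_4) = -0.653644, coefficient = 1

I ≈ (0.500000/3) × -10.000177 = -1.666696
Exact value: -1.666100
Error: 0.000596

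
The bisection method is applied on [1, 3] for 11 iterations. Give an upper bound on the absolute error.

Bisection error bound: |error| ≤ (b-a)/2^n
|error| ≤ (3 - 1)/2^11 = 2/2^11
|error| ≤ 0.0009765625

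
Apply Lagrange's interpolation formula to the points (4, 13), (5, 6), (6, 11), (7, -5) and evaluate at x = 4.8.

Lagrange interpolation formula:
P(x) = Σ yᵢ × Lᵢ(x)
where Lᵢ(x) = Π_{j≠i} (x - xⱼ)/(xᵢ - xⱼ)

L_0(4.8) = (4.8 - 5)/(4 - 5) × (4.8 - 6)/(4 - 6) × (4.8 - 7)/(4 - 7) = 0.088000
L_1(4.8) = (4.8 - 4)/(5 - 4) × (4.8 - 6)/(5 - 6) × (4.8 - 7)/(5 - 7) = 1.056000
L_2(4.8) = (4.8 - 4)/(6 - 4) × (4.8 - 5)/(6 - 5) × (4.8 - 7)/(6 - 7) = -0.176000
L_3(4.8) = (4.8 - 4)/(7 - 4) × (4.8 - 5)/(7 - 5) × (4.8 - 6)/(7 - 6) = 0.032000

P(4.8) = 13×L_0(4.8) + 6×L_1(4.8) + 11×L_2(4.8) + (-5)×L_3(4.8)
P(4.8) = 5.384000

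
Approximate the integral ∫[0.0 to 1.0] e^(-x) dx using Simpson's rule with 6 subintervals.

f(x) = e^(-x)
a = 0.0, b = 1.0, n = 6
h = (b - a)/n = 0.166667

Simpson's rule: (h/3)[f(x₀) + 4f(x₁) + 2f(x₂) + ... + f(xₙ)]

x_0 = 0.0000, f(x_0) = 1.000000, coefficient = 1
x_1 = 0.1667, f(x_1) = 0.846482, coefficient = 4
x_2 = 0.3333, f(x_2) = 0.716531, coefficient = 2
x_3 = 0.5000, f(x_3) = 0.606531, coefficient = 4
x_4 = 0.6667, f(x_4) = 0.513417, coefficient = 2
x_5 = 0.8333, f(x_5) = 0.434598, coefficient = 4
x_6 = 1.0000, f(x_6) = 0.367879, coefficient = 1

I ≈ (0.166667/3) × 11.378219 = 0.632123
Exact value: 0.632121
Error: 0.000003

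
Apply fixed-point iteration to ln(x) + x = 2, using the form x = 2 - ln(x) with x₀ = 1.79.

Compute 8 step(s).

Equation: ln(x) + x = 2
Fixed-point form: x = 2 - ln(x)
x₀ = 1.79

x_1 = g(1.790000) = 1.417784
x_2 = g(1.417784) = 1.650905
x_3 = g(1.650905) = 1.498677
x_4 = g(1.498677) = 1.595418
x_5 = g(1.595418) = 1.532865
x_6 = g(1.532865) = 1.572862
x_7 = g(1.572862) = 1.547103
x_8 = g(1.547103) = 1.563616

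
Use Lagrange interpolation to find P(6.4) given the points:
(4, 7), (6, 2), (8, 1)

Lagrange interpolation formula:
P(x) = Σ yᵢ × Lᵢ(x)
where Lᵢ(x) = Π_{j≠i} (x - xⱼ)/(xᵢ - xⱼ)

L_0(6.4) = (6.4 - 6)/(4 - 6) × (6.4 - 8)/(4 - 8) = -0.080000
L_1(6.4) = (6.4 - 4)/(6 - 4) × (6.4 - 8)/(6 - 8) = 0.960000
L_2(6.4) = (6.4 - 4)/(8 - 4) × (6.4 - 6)/(8 - 6) = 0.120000

P(6.4) = 7×L_0(6.4) + 2×L_1(6.4) + 1×L_2(6.4)
P(6.4) = 1.480000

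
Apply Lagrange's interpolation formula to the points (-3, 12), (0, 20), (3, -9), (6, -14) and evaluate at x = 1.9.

Lagrange interpolation formula:
P(x) = Σ yᵢ × Lᵢ(x)
where Lᵢ(x) = Π_{j≠i} (x - xⱼ)/(xᵢ - xⱼ)

L_0(1.9) = (1.9 - 0)/(-3 - 0) × (1.9 - 3)/(-3 - 3) × (1.9 - 6)/(-3 - 6) = -0.052895
L_1(1.9) = (1.9 - (-3))/(0 - (-3)) × (1.9 - 3)/(0 - 3) × (1.9 - 6)/(0 - 6) = 0.409241
L_2(1.9) = (1.9 - (-3))/(3 - (-3)) × (1.9 - 0)/(3 - 0) × (1.9 - 6)/(3 - 6) = 0.706870
L_3(1.9) = (1.9 - (-3))/(6 - (-3)) × (1.9 - 0)/(6 - 0) × (1.9 - 3)/(6 - 3) = -0.063216

P(1.9) = 12×L_0(1.9) + 20×L_1(1.9) + (-9)×L_2(1.9) + (-14)×L_3(1.9)
P(1.9) = 2.073265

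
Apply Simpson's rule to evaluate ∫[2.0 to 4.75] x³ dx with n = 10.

f(x) = x³
a = 2.0, b = 4.75, n = 10
h = (b - a)/n = 0.275000

Simpson's rule: (h/3)[f(x₀) + 4f(x₁) + 2f(x₂) + ... + f(xₙ)]

x_0 = 2.0000, f(x_0) = 8.000000, coefficient = 1
x_1 = 2.2750, f(x_1) = 11.774547, coefficient = 4
x_2 = 2.5500, f(x_2) = 16.581375, coefficient = 2
x_3 = 2.8250, f(x_3) = 22.545266, coefficient = 4
x_4 = 3.1000, f(x_4) = 29.791000, coefficient = 2
x_5 = 3.3750, f(x_5) = 38.443359, coefficient = 4
x_6 = 3.6500, f(x_6) = 48.627125, coefficient = 2
x_7 = 3.9250, f(x_7) = 60.467078, coefficient = 4
x_8 = 4.2000, f(x_8) = 74.088000, coefficient = 2
x_9 = 4.4750, f(x_9) = 89.614672, coefficient = 4
x_10 = 4.7500, f(x_10) = 107.171875, coefficient = 1

I ≈ (0.275000/3) × 1344.726562 = 123.266602
Exact value: 123.266602
Error: 0.000000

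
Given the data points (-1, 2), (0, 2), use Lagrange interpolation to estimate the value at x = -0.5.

Lagrange interpolation formula:
P(x) = Σ yᵢ × Lᵢ(x)
where Lᵢ(x) = Π_{j≠i} (x - xⱼ)/(xᵢ - xⱼ)

L_0(-0.5) = (-0.5 - 0)/(-1 - 0) = 0.500000
L_1(-0.5) = (-0.5 - (-1))/(0 - (-1)) = 0.500000

P(-0.5) = 2×L_0(-0.5) + 2×L_1(-0.5)
P(-0.5) = 2.000000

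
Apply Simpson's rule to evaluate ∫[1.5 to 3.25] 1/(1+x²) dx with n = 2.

f(x) = 1/(1+x²)
a = 1.5, b = 3.25, n = 2
h = (b - a)/n = 0.875000

Simpson's rule: (h/3)[f(x₀) + 4f(x₁) + 2f(x₂) + ... + f(xₙ)]

x_0 = 1.5000, f(x_0) = 0.307692, coefficient = 1
x_1 = 2.3750, f(x_1) = 0.150588, coefficient = 4
x_2 = 3.2500, f(x_2) = 0.086486, coefficient = 1

I ≈ (0.875000/3) × 0.996532 = 0.290655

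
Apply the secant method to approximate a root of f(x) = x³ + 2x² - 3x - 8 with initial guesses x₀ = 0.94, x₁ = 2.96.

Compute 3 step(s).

f(x) = x³ + 2x² - 3x - 8
x₀ = 0.94, x₁ = 2.96

Secant formula: x_{n+1} = x_n - f(x_n)(x_n - x_{n-1})/(f(x_n) - f(x_{n-1}))

Iteration 1:
  f(0.940000) = -8.222216
  f(2.960000) = 26.577536
  x_2 = 2.960000 - 26.577536×(2.960000 - 0.940000)/(26.577536 - (-8.222216))
       = 1.417270
Iteration 2:
  f(2.960000) = 26.577536
  f(1.417270) = -5.387696
  x_3 = 1.417270 - (-5.387696)×(1.417270 - 2.960000)/(-5.387696 - 26.577536)
       = 1.677295
Iteration 3:
  f(1.417270) = -5.387696
  f(1.677295) = -2.686483
  x_4 = 1.677295 - (-2.686483)×(1.677295 - 1.417270)/(-2.686483 - (-5.387696))
       = 1.935902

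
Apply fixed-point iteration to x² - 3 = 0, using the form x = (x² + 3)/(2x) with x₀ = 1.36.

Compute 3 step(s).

Equation: x² - 3 = 0
Fixed-point form: x = (x² + 3)/(2x)
x₀ = 1.36

x_1 = g(1.360000) = 1.782941
x_2 = g(1.782941) = 1.732777
x_3 = g(1.732777) = 1.732051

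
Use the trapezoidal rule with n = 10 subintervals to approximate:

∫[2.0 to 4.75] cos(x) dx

f(x) = cos(x)
a = 2.0, b = 4.75, n = 10
h = (b - a)/n = 0.275000

Trapezoidal rule: (h/2)[f(x₀) + 2f(x₁) + 2f(x₂) + ... + f(xₙ)]

x_0 = 2.0000, f(x_0) = -0.416147, coefficient = 1
x_1 = 2.2750, f(x_1) = -0.647427, coefficient = 2
x_2 = 2.5500, f(x_2) = -0.830054, coefficient = 2
x_3 = 2.8250, f(x_3) = -0.950302, coefficient = 2
x_4 = 3.1000, f(x_4) = -0.999135, coefficient = 2
x_5 = 3.3750, f(x_5) = -0.972884, coefficient = 2
x_6 = 3.6500, f(x_6) = -0.873521, coefficient = 2
x_7 = 3.9250, f(x_7) = -0.708513, coefficient = 2
x_8 = 4.2000, f(x_8) = -0.490261, coefficient = 2
x_9 = 4.4750, f(x_9) = -0.235166, coefficient = 2
x_10 = 4.7500, f(x_10) = 0.037602, coefficient = 1

I ≈ (0.275000/2) × -13.793069 = -1.896547
Exact value: -1.908590
Error: 0.012043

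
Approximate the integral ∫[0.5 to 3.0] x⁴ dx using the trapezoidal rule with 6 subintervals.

f(x) = x⁴
a = 0.5, b = 3.0, n = 6
h = (b - a)/n = 0.416667

Trapezoidal rule: (h/2)[f(x₀) + 2f(x₁) + 2f(x₂) + ... + f(xₙ)]

x_0 = 0.5000, f(x_0) = 0.062500, coefficient = 1
x_1 = 0.9167, f(x_1) = 0.706067, coefficient = 2
x_2 = 1.3333, f(x_2) = 3.160494, coefficient = 2
x_3 = 1.7500, f(x_3) = 9.378906, coefficient = 2
x_4 = 2.1667, f(x_4) = 22.037809, coefficient = 2
x_5 = 2.5833, f(x_5) = 44.537085, coefficient = 2
x_6 = 3.0000, f(x_6) = 81.000000, coefficient = 1

I ≈ (0.416667/2) × 240.703221 = 50.146504
Exact value: 48.593750
Error: 1.552754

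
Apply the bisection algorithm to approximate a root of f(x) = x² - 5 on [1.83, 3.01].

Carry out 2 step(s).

f(x) = x² - 5
Initial interval: [1.83, 3.01]

Iteration 1:
  c_1 = (1.830000 + 3.010000)/2 = 2.420000
  f(c_1) = f(2.420000) = 0.856400
  f(a) × f(c) < 0, new interval: [1.830000, 2.420000]
Iteration 2:
  c_2 = (1.830000 + 2.420000)/2 = 2.125000
  f(c_2) = f(2.125000) = -0.484375
  f(a) × f(c) ≥ 0, new interval: [2.125000, 2.420000]

After 2 iteration(s), the approximation is c_2 = 2.125000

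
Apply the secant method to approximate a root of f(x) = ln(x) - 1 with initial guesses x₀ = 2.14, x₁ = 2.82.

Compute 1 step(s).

f(x) = ln(x) - 1
x₀ = 2.14, x₁ = 2.82

Secant formula: x_{n+1} = x_n - f(x_n)(x_n - x_{n-1})/(f(x_n) - f(x_{n-1}))

Iteration 1:
  f(2.140000) = -0.239194
  f(2.820000) = 0.036737
  x_2 = 2.820000 - 0.036737×(2.820000 - 2.140000)/(0.036737 - (-0.239194))
       = 2.729466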